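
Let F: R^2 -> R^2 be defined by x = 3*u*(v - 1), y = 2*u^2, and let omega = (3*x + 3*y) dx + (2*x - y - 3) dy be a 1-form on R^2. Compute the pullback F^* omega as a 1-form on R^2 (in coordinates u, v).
F^* omega = (u*(-8*u^2 + 42*u*v - 42*u + 27*v^2 - 54*v + 15)) du + (u^2*(18*u + 27*v - 27)) dv

Using F^*(f dg) = (f ∘ F) d(g ∘ F), substitute each coordinate x_i by F_i(u, v) in f_i, and replace dx_i by d F_i = (∂F_i/∂u) du + (∂F_i/∂v) dv.
  For the x component: f_1(F) = 3*u*(2*u + 3*v - 3); d F_1 = (3*v - 3) du + (3*u) dv
  For the y component: f_2(F) = -2*u^2 + 6*u*v - 6*u - 3; d F_2 = (4*u) du + (0) dv
Combining and collecting du, dv coefficients:
  coeff of du: u*(-8*u^2 + 42*u*v - 42*u + 27*v^2 - 54*v + 15)
  coeff of dv: u^2*(18*u + 27*v - 27)
F^* omega = (u*(-8*u^2 + 42*u*v - 42*u + 27*v^2 - 54*v + 15)) du + (u^2*(18*u + 27*v - 27)) dv.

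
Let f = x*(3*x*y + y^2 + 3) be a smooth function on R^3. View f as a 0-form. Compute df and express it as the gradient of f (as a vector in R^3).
df = (6*x*y + y^2 + 3) dx + (x*(3*x + 2*y)) dy + (0) dz; grad f = (6*x*y + y^2 + 3, x*(3*x + 2*y), 0)

For a 0-form f, d f = (∂f/∂x) dx + (∂f/∂y) dy + (∂f/∂z) dz. The components of the vector representation are exactly the entries of grad f in Cartesian coordinates:
  ∂f/∂x = 6*x*y + y^2 + 3
  ∂f/∂y = x*(3*x + 2*y)
  ∂f/∂z = 0.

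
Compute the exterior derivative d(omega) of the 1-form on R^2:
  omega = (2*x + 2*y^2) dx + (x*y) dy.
d(omega) = (-3*y) dx ∧ dy

For a 1-form omega = sum_i f_i dx_i, the exterior derivative is
  d(omega) = sum_{i < j} (∂f_j/∂x_i - ∂f_i/∂x_j) dx_i ∧ dx_j.
  coefficient of dx ∧ dy: ∂f_2/∂x - ∂f_1/∂y = ∂(x*y)/∂x - ∂(2*x + 2*y^2)/∂y = -3*y
Assembling: d(omega) = (-3*y) dx ∧ dy.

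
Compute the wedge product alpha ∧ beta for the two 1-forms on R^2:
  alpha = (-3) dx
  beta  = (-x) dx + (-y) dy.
alpha ∧ beta = (3*y) dx ∧ dy

Distribute the wedge, using dx_i ∧ dx_j = -dx_j ∧ dx_i and dx_i ∧ dx_i = 0. For each pair (i, j) with i < j, the coefficient of dx_i ∧ dx_j in alpha ∧ beta is (alpha_i * beta_j - alpha_j * beta_i). Collecting: alpha ∧ beta = (3*y) dx ∧ dy.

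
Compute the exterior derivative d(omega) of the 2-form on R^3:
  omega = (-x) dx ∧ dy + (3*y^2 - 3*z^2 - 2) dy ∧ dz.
d(omega) = 0

For a 2-form omega = sum_{i<j} g_{ij} dx_i ∧ dx_j, the exterior derivative is
  d(omega) = sum_{i<j} d(g_{ij}) ∧ dx_i ∧ dx_j = sum_{i<j, k} (∂g_{ij}/∂x_k) dx_k ∧ dx_i ∧ dx_j.
Expand each term, using dx_k ∧ dx_i ∧ dx_j = sgn(permutation) dx_{(a)} ∧ dx_{(b)} ∧ dx_{(c)} with (a < b < c) sorted:

Collecting like 3-forms: d(omega) = 0.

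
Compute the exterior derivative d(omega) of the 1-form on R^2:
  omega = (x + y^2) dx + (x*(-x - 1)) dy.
d(omega) = (-2*x - 2*y - 1) dx ∧ dy

For a 1-form omega = sum_i f_i dx_i, the exterior derivative is
  d(omega) = sum_{i < j} (∂f_j/∂x_i - ∂f_i/∂x_j) dx_i ∧ dx_j.
  coefficient of dx ∧ dy: ∂f_2/∂x - ∂f_1/∂y = ∂(x*(-x - 1))/∂x - ∂(x + y^2)/∂y = -2*x - 2*y - 1
Assembling: d(omega) = (-2*x - 2*y - 1) dx ∧ dy.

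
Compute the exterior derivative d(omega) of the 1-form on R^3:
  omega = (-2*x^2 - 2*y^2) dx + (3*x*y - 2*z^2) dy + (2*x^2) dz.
d(omega) = (7*y) dx ∧ dy + (4*x) dx ∧ dz + (4*z) dy ∧ dz

For a 1-form omega = sum_i f_i dx_i, the exterior derivative is
  d(omega) = sum_{i < j} (∂f_j/∂x_i - ∂f_i/∂x_j) dx_i ∧ dx_j.
  coefficient of dx ∧ dy: ∂f_2/∂x - ∂f_1/∂y = ∂(3*x*y - 2*z^2)/∂x - ∂(-2*x^2 - 2*y^2)/∂y = 7*y
  coefficient of dx ∧ dz: ∂f_3/∂x - ∂f_1/∂z = ∂(2*x^2)/∂x - ∂(-2*x^2 - 2*y^2)/∂z = 4*x
  coefficient of dy ∧ dz: ∂f_3/∂y - ∂f_2/∂z = ∂(2*x^2)/∂y - ∂(3*x*y - 2*z^2)/∂z = 4*z
Assembling: d(omega) = (7*y) dx ∧ dy + (4*x) dx ∧ dz + (4*z) dy ∧ dz.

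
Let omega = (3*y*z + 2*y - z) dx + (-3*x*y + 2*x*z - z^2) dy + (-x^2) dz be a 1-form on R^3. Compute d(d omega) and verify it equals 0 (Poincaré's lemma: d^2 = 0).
d(d omega) = 0

Step 1: d omega = sum_{i<j} (∂f_j/∂x_i - ∂f_i/∂x_j) dx_i ∧ dx_j:
  coeff of dx ∧ dy: -3*y - z - 2
  coeff of dx ∧ dz: -2*x - 3*y + 1
  coeff of dy ∧ dz: -2*x + 2*z
Step 2: Apply d again to each 2-form coefficient. The only possible 3-form in R^3 is dx ∧ dy ∧ dz, with coefficient
  ∂(coeff of dy∧dz)/∂x - ∂(coeff of dx∧dz)/∂y + ∂(coeff of dx∧dy)/∂z
  = ∂/∂x (-2*x + 2*z) - ∂/∂y (-2*x - 3*y + 1) + ∂/∂z (-3*y - z - 2).
Each of these terms simplifies to sums of mixed partials that cancel in pairs. The result is 0 (by equality of mixed partials for smooth functions — Schwarz / Clairaut).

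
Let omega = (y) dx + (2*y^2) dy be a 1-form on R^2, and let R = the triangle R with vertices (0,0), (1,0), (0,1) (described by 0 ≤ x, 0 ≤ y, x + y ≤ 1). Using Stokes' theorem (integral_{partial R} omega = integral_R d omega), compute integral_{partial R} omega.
integral_(partial R) omega = -1/2

Stokes: integral_partial_R omega = integral_R d omega with d omega = (∂Q/∂x - ∂P/∂y) dx ∧ dy.
  ∂Q/∂x = 0
  ∂P/∂y = 1
  integrand = ∂Q/∂x - ∂P/∂y = -1.
Integrating over R: integral_0^1 integral_0^{1-x} (-1) dy dx = -1/2.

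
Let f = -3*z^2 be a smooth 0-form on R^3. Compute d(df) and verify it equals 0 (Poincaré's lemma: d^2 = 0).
d(df) = 0

Step 1: df = sum_i (∂f/∂x_i) dx_i = (0) dx + (0) dy + (-6*z) dz.
Step 2: Apply d again. Using the 1-form formula, the coefficient of dx ∧ dy in d(df) is ∂^2 f/∂x ∂y - ∂^2 f/∂y ∂x = (0) - (0) = 0 (equality of mixed partials for smooth f).
Similarly for dx ∧ dz and dy ∧ dz — all coefficients vanish. So d(df) = 0.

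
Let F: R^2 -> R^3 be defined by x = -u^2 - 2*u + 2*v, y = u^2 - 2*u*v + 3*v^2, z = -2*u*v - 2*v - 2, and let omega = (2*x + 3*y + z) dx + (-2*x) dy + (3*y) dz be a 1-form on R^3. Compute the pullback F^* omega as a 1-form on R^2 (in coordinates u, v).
F^* omega = (2*u^3 + 6*u^2*v + 14*u^2 - 6*u*v^2 - 4*u*v + 12*u - 18*v^3 - 10*v^2 - 4*v + 4) du + (-10*u^3 + 24*u^2*v - 12*u^2 - 18*u*v^2 + 28*u*v - 8*u - 24*v^2 + 4*v - 4) dv

Using F^*(f dg) = (f ∘ F) d(g ∘ F), substitute each coordinate x_i by F_i(u, v) in f_i, and replace dx_i by d F_i = (∂F_i/∂u) du + (∂F_i/∂v) dv.
  For the x component: f_1(F) = u^2 - 8*u*v - 4*u + 9*v^2 + 2*v - 2; d F_1 = (-2*u - 2) du + (2) dv
  For the y component: f_2(F) = 2*u^2 + 4*u - 4*v; d F_2 = (2*u - 2*v) du + (-2*u + 6*v) dv
  For the z component: f_3(F) = 3*u^2 - 6*u*v + 9*v^2; d F_3 = (-2*v) du + (-2*u - 2) dv
Combining and collecting du, dv coefficients:
  coeff of du: 2*u^3 + 6*u^2*v + 14*u^2 - 6*u*v^2 - 4*u*v + 12*u - 18*v^3 - 10*v^2 - 4*v + 4
  coeff of dv: -10*u^3 + 24*u^2*v - 12*u^2 - 18*u*v^2 + 28*u*v - 8*u - 24*v^2 + 4*v - 4
F^* omega = (2*u^3 + 6*u^2*v + 14*u^2 - 6*u*v^2 - 4*u*v + 12*u - 18*v^3 - 10*v^2 - 4*v + 4) du + (-10*u^3 + 24*u^2*v - 12*u^2 - 18*u*v^2 + 28*u*v - 8*u - 24*v^2 + 4*v - 4) dv.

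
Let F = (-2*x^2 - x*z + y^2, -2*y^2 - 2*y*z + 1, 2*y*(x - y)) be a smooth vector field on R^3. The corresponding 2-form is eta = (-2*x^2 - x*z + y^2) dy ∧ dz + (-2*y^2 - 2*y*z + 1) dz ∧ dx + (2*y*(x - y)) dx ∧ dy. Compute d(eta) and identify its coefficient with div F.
d(eta) = (-4*x - 4*y - 3*z) dx ∧ dy ∧ dz; div F = -4*x - 4*y - 3*z

For a 2-form in R^3 of the form above, applying d gives a 3-form with coefficient ∂P/∂x + ∂Q/∂y + ∂R/∂z:
  ∂P/∂x = -4*x - z
  ∂Q/∂y = -4*y - 2*z
  ∂R/∂z = 0
Sum = -4*x - 4*y - 3*z, which is exactly div F.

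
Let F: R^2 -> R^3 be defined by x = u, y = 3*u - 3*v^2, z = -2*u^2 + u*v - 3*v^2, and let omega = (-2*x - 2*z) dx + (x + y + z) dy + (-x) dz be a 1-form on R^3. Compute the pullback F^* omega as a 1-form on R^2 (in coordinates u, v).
F^* omega = (2*u^2 + 10*u - 12*v^2) du + (12*u^2*v - u^2 - 6*u*v^2 - 18*u*v + 36*v^3) dv

Using F^*(f dg) = (f ∘ F) d(g ∘ F), substitute each coordinate x_i by F_i(u, v) in f_i, and replace dx_i by d F_i = (∂F_i/∂u) du + (∂F_i/∂v) dv.
  For the x component: f_1(F) = 4*u^2 - 2*u*v - 2*u + 6*v^2; d F_1 = (1) du + (0) dv
  For the y component: f_2(F) = -2*u^2 + u*v + 4*u - 6*v^2; d F_2 = (3) du + (-6*v) dv
  For the z component: f_3(F) = -u; d F_3 = (-4*u + v) du + (u - 6*v) dv
Combining and collecting du, dv coefficients:
  coeff of du: 2*u^2 + 10*u - 12*v^2
  coeff of dv: 12*u^2*v - u^2 - 6*u*v^2 - 18*u*v + 36*v^3
F^* omega = (2*u^2 + 10*u - 12*v^2) du + (12*u^2*v - u^2 - 6*u*v^2 - 18*u*v + 36*v^3) dv.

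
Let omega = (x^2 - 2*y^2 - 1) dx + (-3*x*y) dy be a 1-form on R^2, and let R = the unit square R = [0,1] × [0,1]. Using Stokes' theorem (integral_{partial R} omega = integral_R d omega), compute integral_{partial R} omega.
integral_(partial R) omega = 1/2

Stokes: integral_partial_R omega = integral_R d omega with d omega = (∂Q/∂x - ∂P/∂y) dx ∧ dy.
  ∂Q/∂x = -3*y
  ∂P/∂y = -4*y
  integrand = ∂Q/∂x - ∂P/∂y = y.
Integrating over R: integral_0^1 integral_0^1 (y) dx dy = 1/2.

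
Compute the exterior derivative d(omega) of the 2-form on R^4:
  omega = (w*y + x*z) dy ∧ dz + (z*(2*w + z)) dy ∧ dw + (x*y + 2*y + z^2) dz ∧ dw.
d(omega) = (z) dx ∧ dy ∧ dz + (-2*w + x + y - 2*z + 2) dy ∧ dz ∧ dw + (y) dx ∧ dz ∧ dw

For a 2-form omega = sum_{i<j} g_{ij} dx_i ∧ dx_j, the exterior derivative is
  d(omega) = sum_{i<j} d(g_{ij}) ∧ dx_i ∧ dx_j = sum_{i<j, k} (∂g_{ij}/∂x_k) dx_k ∧ dx_i ∧ dx_j.
Expand each term, using dx_k ∧ dx_i ∧ dx_j = sgn(permutation) dx_{(a)} ∧ dx_{(b)} ∧ dx_{(c)} with (a < b < c) sorted:
  d(w*y + x*z) includes (∂/∂x)(w*y + x*z) dx = (z) dx, which multiplied by dy ∧ dz gives (z) dx ∧ dy ∧ dz
  d(w*y + x*z) includes (∂/∂w)(w*y + x*z) dw = (y) dw, which multiplied by dy ∧ dz gives (y) dy ∧ dz ∧ dw
  d(z*(2*w + z)) includes (∂/∂z)(z*(2*w + z)) dz = (2*w + 2*z) dz, which multiplied by dy ∧ dw gives (-2*w - 2*z) dy ∧ dz ∧ dw
  d(x*y + 2*y + z^2) includes (∂/∂x)(x*y + 2*y + z^2) dx = (y) dx, which multiplied by dz ∧ dw gives (y) dx ∧ dz ∧ dw
  d(x*y + 2*y + z^2) includes (∂/∂y)(x*y + 2*y + z^2) dy = (x + 2) dy, which multiplied by dz ∧ dw gives (x + 2) dy ∧ dz ∧ dw
Collecting like 3-forms: d(omega) = (z) dx ∧ dy ∧ dz + (-2*w + x + y - 2*z + 2) dy ∧ dz ∧ dw + (y) dx ∧ dz ∧ dw.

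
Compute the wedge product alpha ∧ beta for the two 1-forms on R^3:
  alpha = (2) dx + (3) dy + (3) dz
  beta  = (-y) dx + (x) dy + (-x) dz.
alpha ∧ beta = (2*x + 3*y) dx ∧ dy + (-2*x + 3*y) dx ∧ dz + (-6*x) dy ∧ dz

Distribute the wedge, using dx_i ∧ dx_j = -dx_j ∧ dx_i and dx_i ∧ dx_i = 0. For each pair (i, j) with i < j, the coefficient of dx_i ∧ dx_j in alpha ∧ beta is (alpha_i * beta_j - alpha_j * beta_i). Collecting: alpha ∧ beta = (2*x + 3*y) dx ∧ dy + (-2*x + 3*y) dx ∧ dz + (-6*x) dy ∧ dz.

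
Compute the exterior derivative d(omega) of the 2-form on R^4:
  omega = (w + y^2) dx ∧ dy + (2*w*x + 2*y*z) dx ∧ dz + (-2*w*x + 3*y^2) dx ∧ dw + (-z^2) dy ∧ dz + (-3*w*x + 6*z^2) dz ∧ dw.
d(omega) = (1 - 6*y) dx ∧ dy ∧ dw + (-2*z) dx ∧ dy ∧ dz + (-3*w + 2*x) dx ∧ dz ∧ dw

For a 2-form omega = sum_{i<j} g_{ij} dx_i ∧ dx_j, the exterior derivative is
  d(omega) = sum_{i<j} d(g_{ij}) ∧ dx_i ∧ dx_j = sum_{i<j, k} (∂g_{ij}/∂x_k) dx_k ∧ dx_i ∧ dx_j.
Expand each term, using dx_k ∧ dx_i ∧ dx_j = sgn(permutation) dx_{(a)} ∧ dx_{(b)} ∧ dx_{(c)} with (a < b < c) sorted:
  d(w + y^2) includes (∂/∂w)(w + y^2) dw = (1) dw, which multiplied by dx ∧ dy gives (1) dx ∧ dy ∧ dw
  d(2*w*x + 2*y*z) includes (∂/∂y)(2*w*x + 2*y*z) dy = (2*z) dy, which multiplied by dx ∧ dz gives (-2*z) dx ∧ dy ∧ dz
  d(2*w*x + 2*y*z) includes (∂/∂w)(2*w*x + 2*y*z) dw = (2*x) dw, which multiplied by dx ∧ dz gives (2*x) dx ∧ dz ∧ dw
  d(-2*w*x + 3*y^2) includes (∂/∂y)(-2*w*x + 3*y^2) dy = (6*y) dy, which multiplied by dx ∧ dw gives (-6*y) dx ∧ dy ∧ dw
  d(-3*w*x + 6*z^2) includes (∂/∂x)(-3*w*x + 6*z^2) dx = (-3*w) dx, which multiplied by dz ∧ dw gives (-3*w) dx ∧ dz ∧ dw
Collecting like 3-forms: d(omega) = (1 - 6*y) dx ∧ dy ∧ dw + (-2*z) dx ∧ dy ∧ dz + (-3*w + 2*x) dx ∧ dz ∧ dw.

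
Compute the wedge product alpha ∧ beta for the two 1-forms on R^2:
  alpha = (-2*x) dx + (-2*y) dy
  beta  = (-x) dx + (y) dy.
alpha ∧ beta = (-4*x*y) dx ∧ dy

Distribute the wedge, using dx_i ∧ dx_j = -dx_j ∧ dx_i and dx_i ∧ dx_i = 0. For each pair (i, j) with i < j, the coefficient of dx_i ∧ dx_j in alpha ∧ beta is (alpha_i * beta_j - alpha_j * beta_i). Collecting: alpha ∧ beta = (-4*x*y) dx ∧ dy.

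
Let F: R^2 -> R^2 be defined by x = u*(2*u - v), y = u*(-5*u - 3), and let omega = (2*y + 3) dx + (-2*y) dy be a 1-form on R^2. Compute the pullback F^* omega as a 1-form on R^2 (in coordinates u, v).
F^* omega = (-140*u^3 + 10*u^2*v - 114*u^2 + 6*u*v - 6*u - 3*v) du + (u*(10*u^2 + 6*u - 3)) dv

Using F^*(f dg) = (f ∘ F) d(g ∘ F), substitute each coordinate x_i by F_i(u, v) in f_i, and replace dx_i by d F_i = (∂F_i/∂u) du + (∂F_i/∂v) dv.
  For the x component: f_1(F) = -10*u^2 - 6*u + 3; d F_1 = (4*u - v) du + (-u) dv
  For the y component: f_2(F) = 2*u*(5*u + 3); d F_2 = (-10*u - 3) du + (0) dv
Combining and collecting du, dv coefficients:
  coeff of du: -140*u^3 + 10*u^2*v - 114*u^2 + 6*u*v - 6*u - 3*v
  coeff of dv: u*(10*u^2 + 6*u - 3)
F^* omega = (-140*u^3 + 10*u^2*v - 114*u^2 + 6*u*v - 6*u - 3*v) du + (u*(10*u^2 + 6*u - 3)) dv.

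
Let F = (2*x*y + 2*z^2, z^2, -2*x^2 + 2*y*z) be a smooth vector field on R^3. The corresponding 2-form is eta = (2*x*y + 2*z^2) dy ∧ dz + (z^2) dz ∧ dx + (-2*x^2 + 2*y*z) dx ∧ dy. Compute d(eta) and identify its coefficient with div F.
d(eta) = (4*y) dx ∧ dy ∧ dz; div F = 4*y

For a 2-form in R^3 of the form above, applying d gives a 3-form with coefficient ∂P/∂x + ∂Q/∂y + ∂R/∂z:
  ∂P/∂x = 2*y
  ∂Q/∂y = 0
  ∂R/∂z = 2*y
Sum = 4*y, which is exactly div F.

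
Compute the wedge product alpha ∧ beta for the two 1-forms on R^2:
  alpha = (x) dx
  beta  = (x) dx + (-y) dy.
alpha ∧ beta = (-x*y) dx ∧ dy

Distribute the wedge, using dx_i ∧ dx_j = -dx_j ∧ dx_i and dx_i ∧ dx_i = 0. For each pair (i, j) with i < j, the coefficient of dx_i ∧ dx_j in alpha ∧ beta is (alpha_i * beta_j - alpha_j * beta_i). Collecting: alpha ∧ beta = (-x*y) dx ∧ dy.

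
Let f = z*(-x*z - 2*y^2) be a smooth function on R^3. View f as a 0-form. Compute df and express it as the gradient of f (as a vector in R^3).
df = (-z^2) dx + (-4*y*z) dy + (-2*x*z - 2*y^2) dz; grad f = (-z^2, -4*y*z, -2*x*z - 2*y^2)

For a 0-form f, d f = (∂f/∂x) dx + (∂f/∂y) dy + (∂f/∂z) dz. The components of the vector representation are exactly the entries of grad f in Cartesian coordinates:
  ∂f/∂x = -z^2
  ∂f/∂y = -4*y*z
  ∂f/∂z = -2*x*z - 2*y^2.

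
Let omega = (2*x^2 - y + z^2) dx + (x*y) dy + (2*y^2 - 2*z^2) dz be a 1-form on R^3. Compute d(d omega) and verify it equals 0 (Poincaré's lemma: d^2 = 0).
d(d omega) = 0

Step 1: d omega = sum_{i<j} (∂f_j/∂x_i - ∂f_i/∂x_j) dx_i ∧ dx_j:
  coeff of dx ∧ dy: y + 1
  coeff of dx ∧ dz: -2*z
  coeff of dy ∧ dz: 4*y
Step 2: Apply d again to each 2-form coefficient. The only possible 3-form in R^3 is dx ∧ dy ∧ dz, with coefficient
  ∂(coeff of dy∧dz)/∂x - ∂(coeff of dx∧dz)/∂y + ∂(coeff of dx∧dy)/∂z
  = ∂/∂x (4*y) - ∂/∂y (-2*z) + ∂/∂z (y + 1).
Each of these terms simplifies to sums of mixed partials that cancel in pairs. The result is 0 (by equality of mixed partials for smooth functions — Schwarz / Clairaut).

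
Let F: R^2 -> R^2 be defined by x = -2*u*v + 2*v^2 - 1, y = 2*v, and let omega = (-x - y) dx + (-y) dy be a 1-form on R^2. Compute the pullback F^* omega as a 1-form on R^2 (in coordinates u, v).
F^* omega = (2*v*(-2*u*v + 2*v^2 + 2*v - 1)) du + (-4*u^2*v + 12*u*v^2 + 4*u*v - 2*u - 8*v^3 - 8*v^2) dv

Using F^*(f dg) = (f ∘ F) d(g ∘ F), substitute each coordinate x_i by F_i(u, v) in f_i, and replace dx_i by d F_i = (∂F_i/∂u) du + (∂F_i/∂v) dv.
  For the x component: f_1(F) = 2*u*v - 2*v^2 - 2*v + 1; d F_1 = (-2*v) du + (-2*u + 4*v) dv
  For the y component: f_2(F) = -2*v; d F_2 = (0) du + (2) dv
Combining and collecting du, dv coefficients:
  coeff of du: 2*v*(-2*u*v + 2*v^2 + 2*v - 1)
  coeff of dv: -4*u^2*v + 12*u*v^2 + 4*u*v - 2*u - 8*v^3 - 8*v^2
F^* omega = (2*v*(-2*u*v + 2*v^2 + 2*v - 1)) du + (-4*u^2*v + 12*u*v^2 + 4*u*v - 2*u - 8*v^3 - 8*v^2) dv.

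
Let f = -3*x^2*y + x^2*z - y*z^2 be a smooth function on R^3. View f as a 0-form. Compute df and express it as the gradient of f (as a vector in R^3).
df = (2*x*(-3*y + z)) dx + (-3*x^2 - z^2) dy + (x^2 - 2*y*z) dz; grad f = (2*x*(-3*y + z), -3*x^2 - z^2, x^2 - 2*y*z)

For a 0-form f, d f = (∂f/∂x) dx + (∂f/∂y) dy + (∂f/∂z) dz. The components of the vector representation are exactly the entries of grad f in Cartesian coordinates:
  ∂f/∂x = 2*x*(-3*y + z)
  ∂f/∂y = -3*x^2 - z^2
  ∂f/∂z = x^2 - 2*y*z.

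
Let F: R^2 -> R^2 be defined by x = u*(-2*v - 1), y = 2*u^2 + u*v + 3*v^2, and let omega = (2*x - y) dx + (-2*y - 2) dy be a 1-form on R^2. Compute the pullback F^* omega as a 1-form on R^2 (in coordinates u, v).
F^* omega = (-16*u^3 - 8*u^2*v + 2*u^2 - 16*u*v^2 + 9*u*v - 6*u + 3*v^2 - 2*v) du + (-16*u^2*v + 4*u^2 - 12*u*v^2 - 2*u - 36*v^3 - 12*v) dv

Using F^*(f dg) = (f ∘ F) d(g ∘ F), substitute each coordinate x_i by F_i(u, v) in f_i, and replace dx_i by d F_i = (∂F_i/∂u) du + (∂F_i/∂v) dv.
  For the x component: f_1(F) = -2*u^2 - 5*u*v - 2*u - 3*v^2; d F_1 = (-2*v - 1) du + (-2*u) dv
  For the y component: f_2(F) = -4*u^2 - 2*u*v - 6*v^2 - 2; d F_2 = (4*u + v) du + (u + 6*v) dv
Combining and collecting du, dv coefficients:
  coeff of du: -16*u^3 - 8*u^2*v + 2*u^2 - 16*u*v^2 + 9*u*v - 6*u + 3*v^2 - 2*v
  coeff of dv: -16*u^2*v + 4*u^2 - 12*u*v^2 - 2*u - 36*v^3 - 12*v
F^* omega = (-16*u^3 - 8*u^2*v + 2*u^2 - 16*u*v^2 + 9*u*v - 6*u + 3*v^2 - 2*v) du + (-16*u^2*v + 4*u^2 - 12*u*v^2 - 2*u - 36*v^3 - 12*v) dv.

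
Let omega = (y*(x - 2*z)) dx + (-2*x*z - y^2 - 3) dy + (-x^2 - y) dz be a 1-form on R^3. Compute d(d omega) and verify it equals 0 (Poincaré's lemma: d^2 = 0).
d(d omega) = 0

Step 1: d omega = sum_{i<j} (∂f_j/∂x_i - ∂f_i/∂x_j) dx_i ∧ dx_j:
  coeff of dx ∧ dy: -x
  coeff of dx ∧ dz: -2*x + 2*y
  coeff of dy ∧ dz: 2*x - 1
Step 2: Apply d again to each 2-form coefficient. The only possible 3-form in R^3 is dx ∧ dy ∧ dz, with coefficient
  ∂(coeff of dy∧dz)/∂x - ∂(coeff of dx∧dz)/∂y + ∂(coeff of dx∧dy)/∂z
  = ∂/∂x (2*x - 1) - ∂/∂y (-2*x + 2*y) + ∂/∂z (-x).
Each of these terms simplifies to sums of mixed partials that cancel in pairs. The result is 0 (by equality of mixed partials for smooth functions — Schwarz / Clairaut).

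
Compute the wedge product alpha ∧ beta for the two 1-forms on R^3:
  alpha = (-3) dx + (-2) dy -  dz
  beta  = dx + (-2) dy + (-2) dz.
alpha ∧ beta = (8) dx ∧ dy + (7) dx ∧ dz + (2) dy ∧ dz

Distribute the wedge, using dx_i ∧ dx_j = -dx_j ∧ dx_i and dx_i ∧ dx_i = 0. For each pair (i, j) with i < j, the coefficient of dx_i ∧ dx_j in alpha ∧ beta is (alpha_i * beta_j - alpha_j * beta_i). Collecting: alpha ∧ beta = (8) dx ∧ dy + (7) dx ∧ dz + (2) dy ∧ dz.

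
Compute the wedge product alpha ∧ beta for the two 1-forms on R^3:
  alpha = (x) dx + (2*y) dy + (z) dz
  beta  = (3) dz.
alpha ∧ beta = (3*x) dx ∧ dz + (6*y) dy ∧ dz

Distribute the wedge, using dx_i ∧ dx_j = -dx_j ∧ dx_i and dx_i ∧ dx_i = 0. For each pair (i, j) with i < j, the coefficient of dx_i ∧ dx_j in alpha ∧ beta is (alpha_i * beta_j - alpha_j * beta_i). Collecting: alpha ∧ beta = (3*x) dx ∧ dz + (6*y) dy ∧ dz.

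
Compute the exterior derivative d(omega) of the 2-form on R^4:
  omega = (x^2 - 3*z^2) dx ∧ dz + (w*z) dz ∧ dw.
d(omega) = 0

For a 2-form omega = sum_{i<j} g_{ij} dx_i ∧ dx_j, the exterior derivative is
  d(omega) = sum_{i<j} d(g_{ij}) ∧ dx_i ∧ dx_j = sum_{i<j, k} (∂g_{ij}/∂x_k) dx_k ∧ dx_i ∧ dx_j.
Expand each term, using dx_k ∧ dx_i ∧ dx_j = sgn(permutation) dx_{(a)} ∧ dx_{(b)} ∧ dx_{(c)} with (a < b < c) sorted:

Collecting like 3-forms: d(omega) = 0.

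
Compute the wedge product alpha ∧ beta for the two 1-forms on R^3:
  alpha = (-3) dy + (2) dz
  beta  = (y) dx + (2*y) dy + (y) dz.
alpha ∧ beta = (3*y) dx ∧ dy + (-7*y) dy ∧ dz + (-2*y) dx ∧ dz

Distribute the wedge, using dx_i ∧ dx_j = -dx_j ∧ dx_i and dx_i ∧ dx_i = 0. For each pair (i, j) with i < j, the coefficient of dx_i ∧ dx_j in alpha ∧ beta is (alpha_i * beta_j - alpha_j * beta_i). Collecting: alpha ∧ beta = (3*y) dx ∧ dy + (-7*y) dy ∧ dz + (-2*y) dx ∧ dz.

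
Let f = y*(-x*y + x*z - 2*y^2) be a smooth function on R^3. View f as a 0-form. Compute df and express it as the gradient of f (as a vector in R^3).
df = (y*(-y + z)) dx + (-2*x*y + x*z - 6*y^2) dy + (x*y) dz; grad f = (y*(-y + z), -2*x*y + x*z - 6*y^2, x*y)

For a 0-form f, d f = (∂f/∂x) dx + (∂f/∂y) dy + (∂f/∂z) dz. The components of the vector representation are exactly the entries of grad f in Cartesian coordinates:
  ∂f/∂x = y*(-y + z)
  ∂f/∂y = -2*x*y + x*z - 6*y^2
  ∂f/∂z = x*y.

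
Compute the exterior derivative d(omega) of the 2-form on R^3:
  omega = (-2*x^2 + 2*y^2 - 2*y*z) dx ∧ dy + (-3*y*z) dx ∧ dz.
d(omega) = (-2*y + 3*z) dx ∧ dy ∧ dz

For a 2-form omega = sum_{i<j} g_{ij} dx_i ∧ dx_j, the exterior derivative is
  d(omega) = sum_{i<j} d(g_{ij}) ∧ dx_i ∧ dx_j = sum_{i<j, k} (∂g_{ij}/∂x_k) dx_k ∧ dx_i ∧ dx_j.
Expand each term, using dx_k ∧ dx_i ∧ dx_j = sgn(permutation) dx_{(a)} ∧ dx_{(b)} ∧ dx_{(c)} with (a < b < c) sorted:
  d(-2*x^2 + 2*y^2 - 2*y*z) includes (∂/∂z)(-2*x^2 + 2*y^2 - 2*y*z) dz = (-2*y) dz, which multiplied by dx ∧ dy gives (-2*y) dx ∧ dy ∧ dz
  d(-3*y*z) includes (∂/∂y)(-3*y*z) dy = (-3*z) dy, which multiplied by dx ∧ dz gives (3*z) dx ∧ dy ∧ dz
Collecting like 3-forms: d(omega) = (-2*y + 3*z) dx ∧ dy ∧ dz.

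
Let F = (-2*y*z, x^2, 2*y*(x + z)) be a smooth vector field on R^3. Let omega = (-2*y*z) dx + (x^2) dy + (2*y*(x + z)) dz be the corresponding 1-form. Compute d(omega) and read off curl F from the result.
d(omega) = (2*x + 2*z) dy ∧ dz + (-4*y) dz ∧ dx + (2*x + 2*z) dx ∧ dy; curl F = (2*x + 2*z, -4*y, 2*x + 2*z)

d omega = sum_{i<j} (∂f_j/∂x_i - ∂f_i/∂x_j) dx_i ∧ dx_j. Under the identification (dy ∧ dz, dz ∧ dx, dx ∧ dy) ↔ (e_x, e_y, e_z), the coefficients are exactly the components of curl F. Compute:
  ∂R/∂y - ∂Q/∂z = (2*x + 2*z) - (0) = 2*x + 2*z
  ∂P/∂z - ∂R/∂x = (-2*y) - (2*y) = -4*y
  ∂Q/∂x - ∂P/∂y = (2*x) - (-2*z) = 2*x + 2*z.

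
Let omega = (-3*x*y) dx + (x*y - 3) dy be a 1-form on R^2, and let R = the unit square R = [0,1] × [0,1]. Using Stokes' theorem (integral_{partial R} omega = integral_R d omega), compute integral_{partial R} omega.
integral_(partial R) omega = 2

Stokes: integral_partial_R omega = integral_R d omega with d omega = (∂Q/∂x - ∂P/∂y) dx ∧ dy.
  ∂Q/∂x = y
  ∂P/∂y = -3*x
  integrand = ∂Q/∂x - ∂P/∂y = 3*x + y.
Integrating over R: integral_0^1 integral_0^1 (3*x + y) dx dy = 2.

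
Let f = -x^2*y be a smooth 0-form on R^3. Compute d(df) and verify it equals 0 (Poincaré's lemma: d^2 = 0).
d(df) = 0

Step 1: df = sum_i (∂f/∂x_i) dx_i = (-2*x*y) dx + (-x^2) dy + (0) dz.
Step 2: Apply d again. Using the 1-form formula, the coefficient of dx ∧ dy in d(df) is ∂^2 f/∂x ∂y - ∂^2 f/∂y ∂x = (-2*x) - (-2*x) = 0 (equality of mixed partials for smooth f).
Similarly for dx ∧ dz and dy ∧ dz — all coefficients vanish. So d(df) = 0.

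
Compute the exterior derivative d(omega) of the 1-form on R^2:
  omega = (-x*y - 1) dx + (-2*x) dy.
d(omega) = (x - 2) dx ∧ dy

For a 1-form omega = sum_i f_i dx_i, the exterior derivative is
  d(omega) = sum_{i < j} (∂f_j/∂x_i - ∂f_i/∂x_j) dx_i ∧ dx_j.
  coefficient of dx ∧ dy: ∂f_2/∂x - ∂f_1/∂y = ∂(-2*x)/∂x - ∂(-x*y - 1)/∂y = x - 2
Assembling: d(omega) = (x - 2) dx ∧ dy.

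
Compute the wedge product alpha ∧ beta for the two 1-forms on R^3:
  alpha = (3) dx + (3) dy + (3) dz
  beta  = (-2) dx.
alpha ∧ beta = (6) dx ∧ dy + (6) dx ∧ dz

Distribute the wedge, using dx_i ∧ dx_j = -dx_j ∧ dx_i and dx_i ∧ dx_i = 0. For each pair (i, j) with i < j, the coefficient of dx_i ∧ dx_j in alpha ∧ beta is (alpha_i * beta_j - alpha_j * beta_i). Collecting: alpha ∧ beta = (6) dx ∧ dy + (6) dx ∧ dz.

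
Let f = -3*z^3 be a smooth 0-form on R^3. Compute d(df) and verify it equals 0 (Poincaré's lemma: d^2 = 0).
d(df) = 0

Step 1: df = sum_i (∂f/∂x_i) dx_i = (0) dx + (0) dy + (-9*z^2) dz.
Step 2: Apply d again. Using the 1-form formula, the coefficient of dx ∧ dy in d(df) is ∂^2 f/∂x ∂y - ∂^2 f/∂y ∂x = (0) - (0) = 0 (equality of mixed partials for smooth f).
Similarly for dx ∧ dz and dy ∧ dz — all coefficients vanish. So d(df) = 0.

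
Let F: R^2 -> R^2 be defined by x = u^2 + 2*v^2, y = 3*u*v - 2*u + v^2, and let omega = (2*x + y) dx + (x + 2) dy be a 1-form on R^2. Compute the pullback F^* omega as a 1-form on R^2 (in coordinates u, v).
F^* omega = (4*u^3 + 9*u^2*v - 6*u^2 + 10*u*v^2 + 6*v^3 - 4*v^2 + 6*v - 4) du + (3*u^3 + 10*u^2*v + 18*u*v^2 - 8*u*v + 6*u + 24*v^3 + 4*v) dv

Using F^*(f dg) = (f ∘ F) d(g ∘ F), substitute each coordinate x_i by F_i(u, v) in f_i, and replace dx_i by d F_i = (∂F_i/∂u) du + (∂F_i/∂v) dv.
  For the x component: f_1(F) = 2*u^2 + 3*u*v - 2*u + 5*v^2; d F_1 = (2*u) du + (4*v) dv
  For the y component: f_2(F) = u^2 + 2*v^2 + 2; d F_2 = (3*v - 2) du + (3*u + 2*v) dv
Combining and collecting du, dv coefficients:
  coeff of du: 4*u^3 + 9*u^2*v - 6*u^2 + 10*u*v^2 + 6*v^3 - 4*v^2 + 6*v - 4
  coeff of dv: 3*u^3 + 10*u^2*v + 18*u*v^2 - 8*u*v + 6*u + 24*v^3 + 4*v
F^* omega = (4*u^3 + 9*u^2*v - 6*u^2 + 10*u*v^2 + 6*v^3 - 4*v^2 + 6*v - 4) du + (3*u^3 + 10*u^2*v + 18*u*v^2 - 8*u*v + 6*u + 24*v^3 + 4*v) dv.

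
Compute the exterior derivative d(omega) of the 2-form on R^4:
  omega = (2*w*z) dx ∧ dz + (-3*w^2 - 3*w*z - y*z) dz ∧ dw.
d(omega) = (2*z) dx ∧ dz ∧ dw + (-z) dy ∧ dz ∧ dw

For a 2-form omega = sum_{i<j} g_{ij} dx_i ∧ dx_j, the exterior derivative is
  d(omega) = sum_{i<j} d(g_{ij}) ∧ dx_i ∧ dx_j = sum_{i<j, k} (∂g_{ij}/∂x_k) dx_k ∧ dx_i ∧ dx_j.
Expand each term, using dx_k ∧ dx_i ∧ dx_j = sgn(permutation) dx_{(a)} ∧ dx_{(b)} ∧ dx_{(c)} with (a < b < c) sorted:
  d(2*w*z) includes (∂/∂w)(2*w*z) dw = (2*z) dw, which multiplied by dx ∧ dz gives (2*z) dx ∧ dz ∧ dw
  d(-3*w^2 - 3*w*z - y*z) includes (∂/∂y)(-3*w^2 - 3*w*z - y*z) dy = (-z) dy, which multiplied by dz ∧ dw gives (-z) dy ∧ dz ∧ dw
Collecting like 3-forms: d(omega) = (2*z) dx ∧ dz ∧ dw + (-z) dy ∧ dz ∧ dw.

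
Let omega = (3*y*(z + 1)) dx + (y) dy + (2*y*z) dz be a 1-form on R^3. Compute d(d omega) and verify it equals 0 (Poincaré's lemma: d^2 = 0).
d(d omega) = 0

Step 1: d omega = sum_{i<j} (∂f_j/∂x_i - ∂f_i/∂x_j) dx_i ∧ dx_j:
  coeff of dx ∧ dy: -3*z - 3
  coeff of dx ∧ dz: -3*y
  coeff of dy ∧ dz: 2*z
Step 2: Apply d again to each 2-form coefficient. The only possible 3-form in R^3 is dx ∧ dy ∧ dz, with coefficient
  ∂(coeff of dy∧dz)/∂x - ∂(coeff of dx∧dz)/∂y + ∂(coeff of dx∧dy)/∂z
  = ∂/∂x (2*z) - ∂/∂y (-3*y) + ∂/∂z (-3*z - 3).
Each of these terms simplifies to sums of mixed partials that cancel in pairs. The result is 0 (by equality of mixed partials for smooth functions — Schwarz / Clairaut).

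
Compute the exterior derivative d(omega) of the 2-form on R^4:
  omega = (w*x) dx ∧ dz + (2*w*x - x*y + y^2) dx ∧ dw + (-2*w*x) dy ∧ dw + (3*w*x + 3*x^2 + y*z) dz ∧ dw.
d(omega) = (3*w + 7*x) dx ∧ dz ∧ dw + (-2*w + x - 2*y) dx ∧ dy ∧ dw + (z) dy ∧ dz ∧ dw

For a 2-form omega = sum_{i<j} g_{ij} dx_i ∧ dx_j, the exterior derivative is
  d(omega) = sum_{i<j} d(g_{ij}) ∧ dx_i ∧ dx_j = sum_{i<j, k} (∂g_{ij}/∂x_k) dx_k ∧ dx_i ∧ dx_j.
Expand each term, using dx_k ∧ dx_i ∧ dx_j = sgn(permutation) dx_{(a)} ∧ dx_{(b)} ∧ dx_{(c)} with (a < b < c) sorted:
  d(w*x) includes (∂/∂w)(w*x) dw = (x) dw, which multiplied by dx ∧ dz gives (x) dx ∧ dz ∧ dw
  d(2*w*x - x*y + y^2) includes (∂/∂y)(2*w*x - x*y + y^2) dy = (-x + 2*y) dy, which multiplied by dx ∧ dw gives (x - 2*y) dx ∧ dy ∧ dw
  d(-2*w*x) includes (∂/∂x)(-2*w*x) dx = (-2*w) dx, which multiplied by dy ∧ dw gives (-2*w) dx ∧ dy ∧ dw
  d(3*w*x + 3*x^2 + y*z) includes (∂/∂x)(3*w*x + 3*x^2 + y*z) dx = (3*w + 6*x) dx, which multiplied by dz ∧ dw gives (3*w + 6*x) dx ∧ dz ∧ dw
  d(3*w*x + 3*x^2 + y*z) includes (∂/∂y)(3*w*x + 3*x^2 + y*z) dy = (z) dy, which multiplied by dz ∧ dw gives (z) dy ∧ dz ∧ dw
Collecting like 3-forms: d(omega) = (3*w + 7*x) dx ∧ dz ∧ dw + (-2*w + x - 2*y) dx ∧ dy ∧ dw + (z) dy ∧ dz ∧ dw.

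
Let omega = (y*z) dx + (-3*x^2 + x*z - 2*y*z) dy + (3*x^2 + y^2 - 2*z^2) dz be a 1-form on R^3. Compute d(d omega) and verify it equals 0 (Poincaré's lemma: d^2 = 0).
d(d omega) = 0

Step 1: d omega = sum_{i<j} (∂f_j/∂x_i - ∂f_i/∂x_j) dx_i ∧ dx_j:
  coeff of dx ∧ dy: -6*x
  coeff of dx ∧ dz: 6*x - y
  coeff of dy ∧ dz: -x + 4*y
Step 2: Apply d again to each 2-form coefficient. The only possible 3-form in R^3 is dx ∧ dy ∧ dz, with coefficient
  ∂(coeff of dy∧dz)/∂x - ∂(coeff of dx∧dz)/∂y + ∂(coeff of dx∧dy)/∂z
  = ∂/∂x (-x + 4*y) - ∂/∂y (6*x - y) + ∂/∂z (-6*x).
Each of these terms simplifies to sums of mixed partials that cancel in pairs. The result is 0 (by equality of mixed partials for smooth functions — Schwarz / Clairaut).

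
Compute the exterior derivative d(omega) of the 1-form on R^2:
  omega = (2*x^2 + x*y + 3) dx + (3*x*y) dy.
d(omega) = (-x + 3*y) dx ∧ dy

For a 1-form omega = sum_i f_i dx_i, the exterior derivative is
  d(omega) = sum_{i < j} (∂f_j/∂x_i - ∂f_i/∂x_j) dx_i ∧ dx_j.
  coefficient of dx ∧ dy: ∂f_2/∂x - ∂f_1/∂y = ∂(3*x*y)/∂x - ∂(2*x^2 + x*y + 3)/∂y = -x + 3*y
Assembling: d(omega) = (-x + 3*y) dx ∧ dy.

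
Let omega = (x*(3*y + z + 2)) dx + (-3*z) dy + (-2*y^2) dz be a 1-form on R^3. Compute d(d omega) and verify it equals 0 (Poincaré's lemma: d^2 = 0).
d(d omega) = 0

Step 1: d omega = sum_{i<j} (∂f_j/∂x_i - ∂f_i/∂x_j) dx_i ∧ dx_j:
  coeff of dx ∧ dy: -3*x
  coeff of dx ∧ dz: -x
  coeff of dy ∧ dz: 3 - 4*y
Step 2: Apply d again to each 2-form coefficient. The only possible 3-form in R^3 is dx ∧ dy ∧ dz, with coefficient
  ∂(coeff of dy∧dz)/∂x - ∂(coeff of dx∧dz)/∂y + ∂(coeff of dx∧dy)/∂z
  = ∂/∂x (3 - 4*y) - ∂/∂y (-x) + ∂/∂z (-3*x).
Each of these terms simplifies to sums of mixed partials that cancel in pairs. The result is 0 (by equality of mixed partials for smooth functions — Schwarz / Clairaut).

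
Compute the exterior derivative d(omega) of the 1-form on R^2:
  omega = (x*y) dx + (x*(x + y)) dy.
d(omega) = (x + y) dx ∧ dy

For a 1-form omega = sum_i f_i dx_i, the exterior derivative is
  d(omega) = sum_{i < j} (∂f_j/∂x_i - ∂f_i/∂x_j) dx_i ∧ dx_j.
  coefficient of dx ∧ dy: ∂f_2/∂x - ∂f_1/∂y = ∂(x*(x + y))/∂x - ∂(x*y)/∂y = x + y
Assembling: d(omega) = (x + y) dx ∧ dy.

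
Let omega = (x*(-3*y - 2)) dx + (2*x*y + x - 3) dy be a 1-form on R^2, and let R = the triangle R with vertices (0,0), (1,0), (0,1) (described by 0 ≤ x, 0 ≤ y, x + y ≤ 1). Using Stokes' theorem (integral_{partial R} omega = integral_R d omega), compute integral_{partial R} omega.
integral_(partial R) omega = 4/3

Stokes: integral_partial_R omega = integral_R d omega with d omega = (∂Q/∂x - ∂P/∂y) dx ∧ dy.
  ∂Q/∂x = 2*y + 1
  ∂P/∂y = -3*x
  integrand = ∂Q/∂x - ∂P/∂y = 3*x + 2*y + 1.
Integrating over R: integral_0^1 integral_0^{1-x} (3*x + 2*y + 1) dy dx = 4/3.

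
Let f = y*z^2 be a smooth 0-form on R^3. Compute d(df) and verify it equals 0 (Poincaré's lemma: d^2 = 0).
d(df) = 0

Step 1: df = sum_i (∂f/∂x_i) dx_i = (0) dx + (z^2) dy + (2*y*z) dz.
Step 2: Apply d again. Using the 1-form formula, the coefficient of dx ∧ dy in d(df) is ∂^2 f/∂x ∂y - ∂^2 f/∂y ∂x = (0) - (0) = 0 (equality of mixed partials for smooth f).
Similarly for dx ∧ dz and dy ∧ dz — all coefficients vanish. So d(df) = 0.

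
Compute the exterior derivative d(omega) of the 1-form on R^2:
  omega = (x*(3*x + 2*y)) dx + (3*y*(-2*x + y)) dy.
d(omega) = (-2*x - 6*y) dx ∧ dy

For a 1-form omega = sum_i f_i dx_i, the exterior derivative is
  d(omega) = sum_{i < j} (∂f_j/∂x_i - ∂f_i/∂x_j) dx_i ∧ dx_j.
  coefficient of dx ∧ dy: ∂f_2/∂x - ∂f_1/∂y = ∂(3*y*(-2*x + y))/∂x - ∂(x*(3*x + 2*y))/∂y = -2*x - 6*y
Assembling: d(omega) = (-2*x - 6*y) dx ∧ dy.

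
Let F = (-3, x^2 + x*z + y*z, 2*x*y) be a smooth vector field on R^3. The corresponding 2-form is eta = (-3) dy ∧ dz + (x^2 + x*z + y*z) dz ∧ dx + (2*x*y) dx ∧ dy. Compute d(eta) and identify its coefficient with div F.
d(eta) = (z) dx ∧ dy ∧ dz; div F = z

For a 2-form in R^3 of the form above, applying d gives a 3-form with coefficient ∂P/∂x + ∂Q/∂y + ∂R/∂z:
  ∂P/∂x = 0
  ∂Q/∂y = z
  ∂R/∂z = 0
Sum = z, which is exactly div F.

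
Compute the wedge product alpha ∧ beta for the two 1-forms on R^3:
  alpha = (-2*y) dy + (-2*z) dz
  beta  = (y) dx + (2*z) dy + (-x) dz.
alpha ∧ beta = (2*y^2) dx ∧ dy + (2*x*y + 4*z^2) dy ∧ dz + (2*y*z) dx ∧ dz

Distribute the wedge, using dx_i ∧ dx_j = -dx_j ∧ dx_i and dx_i ∧ dx_i = 0. For each pair (i, j) with i < j, the coefficient of dx_i ∧ dx_j in alpha ∧ beta is (alpha_i * beta_j - alpha_j * beta_i). Collecting: alpha ∧ beta = (2*y^2) dx ∧ dy + (2*x*y + 4*z^2) dy ∧ dz + (2*y*z) dx ∧ dz.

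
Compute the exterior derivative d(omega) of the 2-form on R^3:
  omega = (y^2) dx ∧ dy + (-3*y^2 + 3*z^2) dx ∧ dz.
d(omega) = (6*y) dx ∧ dy ∧ dz

For a 2-form omega = sum_{i<j} g_{ij} dx_i ∧ dx_j, the exterior derivative is
  d(omega) = sum_{i<j} d(g_{ij}) ∧ dx_i ∧ dx_j = sum_{i<j, k} (∂g_{ij}/∂x_k) dx_k ∧ dx_i ∧ dx_j.
Expand each term, using dx_k ∧ dx_i ∧ dx_j = sgn(permutation) dx_{(a)} ∧ dx_{(b)} ∧ dx_{(c)} with (a < b < c) sorted:
  d(-3*y^2 + 3*z^2) includes (∂/∂y)(-3*y^2 + 3*z^2) dy = (-6*y) dy, which multiplied by dx ∧ dz gives (6*y) dx ∧ dy ∧ dz
Collecting like 3-forms: d(omega) = (6*y) dx ∧ dy ∧ dz.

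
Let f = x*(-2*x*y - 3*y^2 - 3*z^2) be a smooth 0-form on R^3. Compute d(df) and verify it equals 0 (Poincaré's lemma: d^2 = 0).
d(df) = 0

Step 1: df = sum_i (∂f/∂x_i) dx_i = (-4*x*y - 3*y^2 - 3*z^2) dx + (2*x*(-x - 3*y)) dy + (-6*x*z) dz.
Step 2: Apply d again. Using the 1-form formula, the coefficient of dx ∧ dy in d(df) is ∂^2 f/∂x ∂y - ∂^2 f/∂y ∂x = (-4*x - 6*y) - (-4*x - 6*y) = 0 (equality of mixed partials for smooth f).
Similarly for dx ∧ dz and dy ∧ dz — all coefficients vanish. So d(df) = 0.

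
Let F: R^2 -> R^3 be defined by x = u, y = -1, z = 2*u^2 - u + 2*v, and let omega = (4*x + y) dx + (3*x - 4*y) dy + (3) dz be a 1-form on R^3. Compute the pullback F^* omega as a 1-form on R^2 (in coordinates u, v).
F^* omega = (16*u - 4) du + (6) dv

Using F^*(f dg) = (f ∘ F) d(g ∘ F), substitute each coordinate x_i by F_i(u, v) in f_i, and replace dx_i by d F_i = (∂F_i/∂u) du + (∂F_i/∂v) dv.
  For the x component: f_1(F) = 4*u - 1; d F_1 = (1) du + (0) dv
  For the y component: f_2(F) = 3*u + 4; d F_2 = (0) du + (0) dv
  For the z component: f_3(F) = 3; d F_3 = (4*u - 1) du + (2) dv
Combining and collecting du, dv coefficients:
  coeff of du: 16*u - 4
  coeff of dv: 6
F^* omega = (16*u - 4) du + (6) dv.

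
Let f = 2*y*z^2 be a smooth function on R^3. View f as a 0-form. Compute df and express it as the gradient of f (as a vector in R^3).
df = (0) dx + (2*z^2) dy + (4*y*z) dz; grad f = (0, 2*z^2, 4*y*z)

For a 0-form f, d f = (∂f/∂x) dx + (∂f/∂y) dy + (∂f/∂z) dz. The components of the vector representation are exactly the entries of grad f in Cartesian coordinates:
  ∂f/∂x = 0
  ∂f/∂y = 2*z^2
  ∂f/∂z = 4*y*z.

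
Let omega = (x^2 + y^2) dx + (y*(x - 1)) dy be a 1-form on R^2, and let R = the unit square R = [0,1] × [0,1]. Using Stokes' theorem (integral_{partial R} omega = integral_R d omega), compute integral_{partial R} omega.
integral_(partial R) omega = -1/2

Stokes: integral_partial_R omega = integral_R d omega with d omega = (∂Q/∂x - ∂P/∂y) dx ∧ dy.
  ∂Q/∂x = y
  ∂P/∂y = 2*y
  integrand = ∂Q/∂x - ∂P/∂y = -y.
Integrating over R: integral_0^1 integral_0^1 (-y) dx dy = -1/2.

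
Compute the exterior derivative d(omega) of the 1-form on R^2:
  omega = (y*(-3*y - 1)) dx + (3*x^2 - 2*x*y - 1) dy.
d(omega) = (6*x + 4*y + 1) dx ∧ dy

For a 1-form omega = sum_i f_i dx_i, the exterior derivative is
  d(omega) = sum_{i < j} (∂f_j/∂x_i - ∂f_i/∂x_j) dx_i ∧ dx_j.
  coefficient of dx ∧ dy: ∂f_2/∂x - ∂f_1/∂y = ∂(3*x^2 - 2*x*y - 1)/∂x - ∂(y*(-3*y - 1))/∂y = 6*x + 4*y + 1
Assembling: d(omega) = (6*x + 4*y + 1) dx ∧ dy.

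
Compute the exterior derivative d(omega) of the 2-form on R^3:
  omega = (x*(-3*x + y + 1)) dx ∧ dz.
d(omega) = (-x) dx ∧ dy ∧ dz

For a 2-form omega = sum_{i<j} g_{ij} dx_i ∧ dx_j, the exterior derivative is
  d(omega) = sum_{i<j} d(g_{ij}) ∧ dx_i ∧ dx_j = sum_{i<j, k} (∂g_{ij}/∂x_k) dx_k ∧ dx_i ∧ dx_j.
Expand each term, using dx_k ∧ dx_i ∧ dx_j = sgn(permutation) dx_{(a)} ∧ dx_{(b)} ∧ dx_{(c)} with (a < b < c) sorted:
  d(x*(-3*x + y + 1)) includes (∂/∂y)(x*(-3*x + y + 1)) dy = (x) dy, which multiplied by dx ∧ dz gives (-x) dx ∧ dy ∧ dz
Collecting like 3-forms: d(omega) = (-x) dx ∧ dy ∧ dz.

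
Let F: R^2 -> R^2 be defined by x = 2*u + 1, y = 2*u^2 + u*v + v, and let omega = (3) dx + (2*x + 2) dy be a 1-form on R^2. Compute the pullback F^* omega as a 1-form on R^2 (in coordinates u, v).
F^* omega = (16*u^2 + 4*u*v + 16*u + 4*v + 6) du + (4*u^2 + 8*u + 4) dv

Using F^*(f dg) = (f ∘ F) d(g ∘ F), substitute each coordinate x_i by F_i(u, v) in f_i, and replace dx_i by d F_i = (∂F_i/∂u) du + (∂F_i/∂v) dv.
  For the x component: f_1(F) = 3; d F_1 = (2) du + (0) dv
  For the y component: f_2(F) = 4*u + 4; d F_2 = (4*u + v) du + (u + 1) dv
Combining and collecting du, dv coefficients:
  coeff of du: 16*u^2 + 4*u*v + 16*u + 4*v + 6
  coeff of dv: 4*u^2 + 8*u + 4
F^* omega = (16*u^2 + 4*u*v + 16*u + 4*v + 6) du + (4*u^2 + 8*u + 4) dv.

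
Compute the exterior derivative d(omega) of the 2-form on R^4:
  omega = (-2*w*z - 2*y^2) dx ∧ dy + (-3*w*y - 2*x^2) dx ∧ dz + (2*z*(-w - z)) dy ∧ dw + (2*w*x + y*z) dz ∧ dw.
d(omega) = (w) dx ∧ dy ∧ dz + (-2*z) dx ∧ dy ∧ dw + (2*w - 3*y) dx ∧ dz ∧ dw + (2*w + 5*z) dy ∧ dz ∧ dw

For a 2-form omega = sum_{i<j} g_{ij} dx_i ∧ dx_j, the exterior derivative is
  d(omega) = sum_{i<j} d(g_{ij}) ∧ dx_i ∧ dx_j = sum_{i<j, k} (∂g_{ij}/∂x_k) dx_k ∧ dx_i ∧ dx_j.
Expand each term, using dx_k ∧ dx_i ∧ dx_j = sgn(permutation) dx_{(a)} ∧ dx_{(b)} ∧ dx_{(c)} with (a < b < c) sorted:
  d(-2*w*z - 2*y^2) includes (∂/∂z)(-2*w*z - 2*y^2) dz = (-2*w) dz, which multiplied by dx ∧ dy gives (-2*w) dx ∧ dy ∧ dz
  d(-2*w*z - 2*y^2) includes (∂/∂w)(-2*w*z - 2*y^2) dw = (-2*z) dw, which multiplied by dx ∧ dy gives (-2*z) dx ∧ dy ∧ dw
  d(-3*w*y - 2*x^2) includes (∂/∂y)(-3*w*y - 2*x^2) dy = (-3*w) dy, which multiplied by dx ∧ dz gives (3*w) dx ∧ dy ∧ dz
  d(-3*w*y - 2*x^2) includes (∂/∂w)(-3*w*y - 2*x^2) dw = (-3*y) dw, which multiplied by dx ∧ dz gives (-3*y) dx ∧ dz ∧ dw
  d(2*z*(-w - z)) includes (∂/∂z)(2*z*(-w - z)) dz = (-2*w - 4*z) dz, which multiplied by dy ∧ dw gives (2*w + 4*z) dy ∧ dz ∧ dw
  d(2*w*x + y*z) includes (∂/∂x)(2*w*x + y*z) dx = (2*w) dx, which multiplied by dz ∧ dw gives (2*w) dx ∧ dz ∧ dw
  d(2*w*x + y*z) includes (∂/∂y)(2*w*x + y*z) dy = (z) dy, which multiplied by dz ∧ dw gives (z) dy ∧ dz ∧ dw
Collecting like 3-forms: d(omega) = (w) dx ∧ dy ∧ dz + (-2*z) dx ∧ dy ∧ dw + (2*w - 3*y) dx ∧ dz ∧ dw + (2*w + 5*z) dy ∧ dz ∧ dw.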